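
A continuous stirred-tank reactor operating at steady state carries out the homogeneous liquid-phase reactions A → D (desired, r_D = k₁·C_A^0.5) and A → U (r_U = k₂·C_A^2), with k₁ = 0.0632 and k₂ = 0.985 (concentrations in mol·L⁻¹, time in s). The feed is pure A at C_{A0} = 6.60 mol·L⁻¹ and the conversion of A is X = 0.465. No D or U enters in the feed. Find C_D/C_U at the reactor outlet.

Exit C_A = C_{A0}(1−X) = 6.60×0.535 = 3.531 mol·L⁻¹.
In a CSTR the entire volume is at exit conditions, so r_D = 0.0632×3.531^0.5 = 0.1188 and r_U = 0.985×3.531^2 = 12.28.
Overall selectivity = C_D/C_U = r_Dτ/(r_Uτ) = r_D/r_U = 0.00967.

0.00967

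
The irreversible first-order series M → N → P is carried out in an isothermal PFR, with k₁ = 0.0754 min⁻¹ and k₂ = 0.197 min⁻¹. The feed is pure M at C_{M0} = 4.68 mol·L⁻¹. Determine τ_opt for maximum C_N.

For first-order series the maximum of C_N occurs at τ_opt = ln(k₂/k₁)/(k₂−k₁).
= ln(0.197/0.0754)/(0.197−0.0754) = ln(2.613)/0.1216 = 0.9604/0.1216 = 7.90 min.

7.90 min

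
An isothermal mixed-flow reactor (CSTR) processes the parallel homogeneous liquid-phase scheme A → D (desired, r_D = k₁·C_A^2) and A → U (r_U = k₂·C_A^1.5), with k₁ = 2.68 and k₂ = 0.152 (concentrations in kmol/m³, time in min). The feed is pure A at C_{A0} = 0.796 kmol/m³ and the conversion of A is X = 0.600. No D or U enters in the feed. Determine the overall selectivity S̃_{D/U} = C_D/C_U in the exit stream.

Exit C_A = C_{A0}(1−X) = 0.796×0.400 = 0.3184 kmol/m³.
A CSTR operates uniformly at the exit composition, giving r_D = 0.2717 and r_U = 0.02731 (each k·C_A^n at C_A = 0.3184).
Overall selectivity = C_D/C_U = r_Dτ/(r_Uτ) = r_D/r_U = 9.95.

9.95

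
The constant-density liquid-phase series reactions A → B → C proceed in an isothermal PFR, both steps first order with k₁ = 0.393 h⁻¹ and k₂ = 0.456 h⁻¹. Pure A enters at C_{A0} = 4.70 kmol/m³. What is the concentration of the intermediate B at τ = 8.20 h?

Solving the coupled first-order balances gives C_B(τ) = [k₁/(k₂−k₁)]·C_{A0}·(e^(−k₁τ) − e^(−k₂τ)).
e^(−k₁τ) = e^(−0.393×8.20) = e^(−3.223) = 0.03985; e^(−k₂τ) = e^(−3.739) = 0.02377.
C_B = 0.393×4.70/(0.456−0.393) × (0.03985−0.02377) = 29.32×0.01608 = 0.4714 kmol/m³.

0.471 kmol/m³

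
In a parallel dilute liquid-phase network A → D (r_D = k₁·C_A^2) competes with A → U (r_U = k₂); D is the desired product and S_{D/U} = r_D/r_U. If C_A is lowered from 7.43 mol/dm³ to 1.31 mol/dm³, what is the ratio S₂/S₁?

S_{D/U} = (k₁/k₂)·C_A^2, so S₂/S₁ = (C_{A,2}/C_{A,1})^2.
= (1.31/7.43)^2 = (0.1763)^2 = 0.0311.
Selectivity toward D falls as C_A falls — high-concentration operation is favoured.

0.0311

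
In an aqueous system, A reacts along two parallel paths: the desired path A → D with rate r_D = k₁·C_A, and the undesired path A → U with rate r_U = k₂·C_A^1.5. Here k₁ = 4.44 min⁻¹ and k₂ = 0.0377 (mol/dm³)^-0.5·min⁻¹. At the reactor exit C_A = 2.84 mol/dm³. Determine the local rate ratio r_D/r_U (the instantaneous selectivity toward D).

S_{D/U} = r_D/r_U = (k₁·C_A)/(k₂·C_A^1.5) = (k₁/k₂)·C_A^-0.5.
= (4.44×2.840) / (0.0377×2.840^1.5) = 12.61/0.1804 = 69.9.
The undesired path is higher order in A, so low C_A (CSTR or dilute feed) favours D.

69.9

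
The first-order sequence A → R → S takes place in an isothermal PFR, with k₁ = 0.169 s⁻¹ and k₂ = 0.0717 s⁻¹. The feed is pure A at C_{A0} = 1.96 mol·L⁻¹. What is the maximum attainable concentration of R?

1.04 mol·L⁻¹

For a first-order series the maximum intermediate yield is C_{R,max}/C_{A0} = (k₁/k₂)^[k₂/(k₂−k₁)].
= (0.169/0.0717)^(0.0717/(0.0717−0.169)) = (2.357)^(-0.7369) = 0.5316.
C_{R,max} = 0.5316×1.96 = 1.04 mol·L⁻¹.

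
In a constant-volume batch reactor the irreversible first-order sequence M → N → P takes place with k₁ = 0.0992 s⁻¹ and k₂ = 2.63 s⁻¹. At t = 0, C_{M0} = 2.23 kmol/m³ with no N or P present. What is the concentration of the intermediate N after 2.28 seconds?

0.0695 kmol/m³

Solving the coupled first-order balances gives C_N(t) = [k₁/(k₂−k₁)]·C_{M0}·(e^(−k₁t) − e^(−k₂t)).
e^(−k₁t) = e^(−0.0992×2.28) = e^(−0.2262) = 0.7976; e^(−k₂t) = e^(−5.996) = 0.002488.
C_N = 0.0992×2.23/(2.63−0.0992) × (0.7976−0.002488) = 0.08741×0.7951 = 0.06950 kmol/m³.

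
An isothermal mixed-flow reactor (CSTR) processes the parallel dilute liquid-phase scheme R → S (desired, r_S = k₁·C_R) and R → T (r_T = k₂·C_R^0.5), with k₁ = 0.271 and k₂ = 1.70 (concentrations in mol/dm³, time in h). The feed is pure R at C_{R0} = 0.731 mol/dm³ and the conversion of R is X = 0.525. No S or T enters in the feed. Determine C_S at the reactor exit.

Exit C_R = C_{R0}(1−X) = 0.731×0.475 = 0.3472 mol/dm³.
In a CSTR the entire volume is at exit conditions, so r_S = 0.271×0.3472 = 0.09410 and r_T = 1.70×0.3472^0.5 = 1.002.
Fraction of consumed R going to S: r_S/(r_S+r_T) = 0.08587.
C_S = 0.08587·C_{R0}·X = 0.08587×0.731×0.525 = 0.0330 mol/dm³.

0.0330 mol/dm³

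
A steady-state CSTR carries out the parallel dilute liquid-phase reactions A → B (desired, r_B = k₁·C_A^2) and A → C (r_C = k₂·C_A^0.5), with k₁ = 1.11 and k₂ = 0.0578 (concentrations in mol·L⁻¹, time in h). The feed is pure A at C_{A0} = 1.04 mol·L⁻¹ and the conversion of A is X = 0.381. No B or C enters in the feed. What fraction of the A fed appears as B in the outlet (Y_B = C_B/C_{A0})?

0.346

Exit C_A = C_{A0}(1−X) = 1.04×0.619 = 0.6438 mol·L⁻¹.
In a CSTR the entire volume is at exit conditions, so r_B = 1.11×0.6438^2 = 0.4600 and r_C = 0.0578×0.6438^0.5 = 0.04638.
Fraction of consumed A going to B: r_B/(r_B+r_C) = 0.9084.
C_B = 0.9084·C_{A0}·X = 0.9084×1.04×0.381 = 0.360 mol·L⁻¹; Y_B = C_B/C_{A0} = 0.346.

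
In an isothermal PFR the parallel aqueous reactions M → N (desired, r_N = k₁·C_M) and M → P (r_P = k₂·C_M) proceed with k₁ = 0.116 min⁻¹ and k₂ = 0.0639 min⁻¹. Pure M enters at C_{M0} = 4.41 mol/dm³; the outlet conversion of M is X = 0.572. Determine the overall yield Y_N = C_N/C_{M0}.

C_M = C_{M0}(1−X) = 1.887 mol/dm³.
Both paths are first order in M, so the instantaneous fraction to N is constant: dC_N/d(−C_M) = k₁/(k₁+k₂) = 0.6448.
C_N = 0.6448·(C_{M0}−C_M) = 0.6448×2.523 = 1.63 mol/dm³.
Y_N = C_N/C_{M0} = 1.627/4.41 = 0.369.

0.369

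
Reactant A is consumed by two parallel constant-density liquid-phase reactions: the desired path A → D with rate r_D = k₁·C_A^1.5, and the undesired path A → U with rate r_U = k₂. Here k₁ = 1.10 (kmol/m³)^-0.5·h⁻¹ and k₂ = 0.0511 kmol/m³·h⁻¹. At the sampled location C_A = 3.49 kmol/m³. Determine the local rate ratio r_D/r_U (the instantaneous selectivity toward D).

S_{D/U} = r_D/r_U = (k₁·C_A^1.5)/(k₂) = (k₁/k₂)·C_A^1.5.
= (1.10×3.490^1.5) / (0.0511) = 7.172/0.05110 = 140.
Since the desired path is higher order in A, keeping C_A high (PFR or concentrated feed) favours D.

140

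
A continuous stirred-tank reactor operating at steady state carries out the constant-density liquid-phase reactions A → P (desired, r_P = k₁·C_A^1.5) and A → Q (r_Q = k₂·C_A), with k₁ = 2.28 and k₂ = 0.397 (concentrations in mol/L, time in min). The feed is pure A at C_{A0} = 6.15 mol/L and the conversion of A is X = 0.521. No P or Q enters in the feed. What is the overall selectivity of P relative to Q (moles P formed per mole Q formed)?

Exit C_A = C_{A0}(1−X) = 6.15×0.479 = 2.946 mol/L.
In a CSTR the entire volume is at exit conditions, so r_P = 2.28×2.946^1.5 = 11.53 and r_Q = 0.397×2.946 = 1.170.
Overall selectivity = C_P/C_Q = r_Pτ/(r_Qτ) = r_P/r_Q = 9.86.

9.86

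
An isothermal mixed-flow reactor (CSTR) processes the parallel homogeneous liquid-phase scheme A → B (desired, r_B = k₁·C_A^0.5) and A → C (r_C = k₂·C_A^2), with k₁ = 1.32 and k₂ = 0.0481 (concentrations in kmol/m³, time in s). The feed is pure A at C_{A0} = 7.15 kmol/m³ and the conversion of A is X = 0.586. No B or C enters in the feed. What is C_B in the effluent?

3.53 kmol/m³

Exit C_A = C_{A0}(1−X) = 7.15×0.414 = 2.960 kmol/m³.
In a CSTR the entire volume is at exit conditions, so r_B = 1.32×2.960^0.5 = 2.271 and r_C = 0.0481×2.960^2 = 0.4215.
Fraction of consumed A going to B: r_B/(r_B+r_C) = 0.8435.
C_B = 0.8435·C_{A0}·X = 0.8435×7.15×0.586 = 3.53 kmol/m³.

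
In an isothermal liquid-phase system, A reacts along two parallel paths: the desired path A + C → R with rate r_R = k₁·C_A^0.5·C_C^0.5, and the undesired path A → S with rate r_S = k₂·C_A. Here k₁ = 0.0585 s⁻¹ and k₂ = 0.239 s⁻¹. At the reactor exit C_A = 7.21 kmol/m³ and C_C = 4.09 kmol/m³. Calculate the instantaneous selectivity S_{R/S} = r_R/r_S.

S_{R/S} = r_R/r_S = (k₁·C_A^0.5·C_C^0.5)/(k₂·C_A) = (k₁/k₂)·C_A^-0.5·C_C^0.5.
= (0.0585×7.210^0.5×4.090^0.5) / (0.239×7.210) = 0.3177/1.723 = 0.184.

0.184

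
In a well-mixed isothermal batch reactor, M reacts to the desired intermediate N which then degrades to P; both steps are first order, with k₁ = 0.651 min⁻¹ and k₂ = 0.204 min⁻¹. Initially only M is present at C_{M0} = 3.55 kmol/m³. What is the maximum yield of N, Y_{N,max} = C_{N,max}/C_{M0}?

For a first-order series the maximum intermediate yield is C_{N,max}/C_{M0} = (k₁/k₂)^[k₂/(k₂−k₁)].
= (0.651/0.204)^(0.204/(0.204−0.651)) = (3.191)^(-0.4564) = 0.5889.

0.589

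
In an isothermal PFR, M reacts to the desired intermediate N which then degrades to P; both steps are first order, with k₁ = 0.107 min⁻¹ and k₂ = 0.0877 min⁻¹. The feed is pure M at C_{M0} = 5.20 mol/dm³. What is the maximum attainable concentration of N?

At the optimum, C_{N,max}/C_{M0} = (k₁/k₂)^[k₂/(k₂−k₁)].
= (0.107/0.0877)^(0.0877/(0.0877−0.107)) = (1.220)^(-4.544) = 0.4050.
C_{N,max} = 0.4050×5.20 = 2.11 mol/dm³.

2.11 mol/dm³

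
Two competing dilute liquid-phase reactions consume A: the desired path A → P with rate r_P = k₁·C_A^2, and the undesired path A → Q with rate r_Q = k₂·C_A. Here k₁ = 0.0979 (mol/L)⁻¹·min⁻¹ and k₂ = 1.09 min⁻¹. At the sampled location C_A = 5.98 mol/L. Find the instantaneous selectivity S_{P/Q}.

S_{P/Q} = r_P/r_Q = (k₁·C_A^2)/(k₂·C_A) = (k₁/k₂)·C_A.
= (0.0979×5.980^2) / (1.09×5.980) = 3.501/6.518 = 0.537.
Since the desired path is higher order in A, keeping C_A high (PFR or concentrated feed) favours P.

0.537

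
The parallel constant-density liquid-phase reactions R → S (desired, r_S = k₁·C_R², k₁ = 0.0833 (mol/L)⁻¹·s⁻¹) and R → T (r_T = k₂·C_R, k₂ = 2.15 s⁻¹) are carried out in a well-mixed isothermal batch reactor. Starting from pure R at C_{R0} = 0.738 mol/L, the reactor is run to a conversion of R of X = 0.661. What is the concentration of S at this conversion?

0.00915 mol/L

C_R = C_{R0}(1−X) = 0.2502 mol/L.
Along a PFR/batch, dC_T/dC_R = −r_T/(r_S+r_T) = −k₂/(k₂+k₁·C_R).
Integrating from C_{R0} to C_R: C_T = (2.15/0.0833)·ln[(2.15+0.0833·0.738)/(2.15+0.0833·0.250)] = 25.81·ln(2.211/2.171) = 0.4787 mol/L.
Then C_S = (C_{R0}−C_R) − C_T = 0.4878 − 0.4787 = 0.009149 mol/L.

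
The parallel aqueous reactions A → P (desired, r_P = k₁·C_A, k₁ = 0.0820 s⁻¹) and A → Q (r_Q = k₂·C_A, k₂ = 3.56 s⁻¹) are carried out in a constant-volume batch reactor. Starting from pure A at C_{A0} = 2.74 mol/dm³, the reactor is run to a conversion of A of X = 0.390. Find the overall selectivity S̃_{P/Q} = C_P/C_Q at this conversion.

C_A = C_{A0}(1−X) = 1.671 mol/dm³.
Both paths are first order in A, so the instantaneous fraction to P is constant: dC_P/d(−C_A) = k₁/(k₁+k₂) = 0.02252.
C_P = 0.02252·(C_{A0}−C_A) = 0.02252×1.069 = 0.0241 mol/dm³.
C_Q = (C_{A0}−C_A)−C_P = 1.045 mol/dm³; S̃_{P/Q} = 0.02406/1.045 = 0.0230.

0.0230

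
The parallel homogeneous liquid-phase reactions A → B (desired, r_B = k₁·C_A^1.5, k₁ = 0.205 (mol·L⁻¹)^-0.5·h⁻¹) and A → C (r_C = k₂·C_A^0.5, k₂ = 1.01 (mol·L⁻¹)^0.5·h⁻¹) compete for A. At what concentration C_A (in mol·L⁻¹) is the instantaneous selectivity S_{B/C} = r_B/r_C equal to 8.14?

S_{B/C} = (k₁/k₂)·C_A ⇒ C_A = S·k₂/k₁.
= 8.14×1.01/0.205 = 40.1 mol·L⁻¹.

40.1 mol·L⁻¹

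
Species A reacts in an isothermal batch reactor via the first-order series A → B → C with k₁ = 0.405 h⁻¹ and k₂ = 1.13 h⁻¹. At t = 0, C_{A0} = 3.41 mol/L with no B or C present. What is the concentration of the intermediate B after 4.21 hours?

For first-order series with pure A initially, C_B(t) = k₁C_{A0}/(k₂−k₁)·(e^(−k₁t) − e^(−k₂t)).
e^(−k₁t) = e^(−0.405×4.21) = e^(−1.705) = 0.1818; e^(−k₂t) = e^(−4.757) = 0.008589.
C_B = 0.405×3.41/(1.13−0.405) × (0.1818−0.008589) = 1.905×0.1732 = 0.3299 mol/L.

0.330 mol/L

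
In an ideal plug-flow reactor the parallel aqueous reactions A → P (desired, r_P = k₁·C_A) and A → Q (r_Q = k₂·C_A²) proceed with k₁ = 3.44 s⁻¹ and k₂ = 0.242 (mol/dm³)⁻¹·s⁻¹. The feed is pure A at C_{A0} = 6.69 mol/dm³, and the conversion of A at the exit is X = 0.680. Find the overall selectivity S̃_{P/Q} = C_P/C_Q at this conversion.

C_A = C_{A0}(1−X) = 2.141 mol/dm³.
Along a PFR/batch, dC_P/dC_A = −r_P/(r_P+r_Q) = −k₁/(k₁+k₂·C_A).
Integrating from C_{A0} to C_A: C_P = (3.44/0.242)·ln[(3.44+0.242·6.69)/(3.44+0.242·2.14)] = 14.21·ln(5.059/3.958) = 3.488 mol/dm³.
C_Q = (C_{A0}−C_A)−C_P = 1.061 mol/dm³; S̃_{P/Q} = 3.488/1.061 = 3.29.

3.29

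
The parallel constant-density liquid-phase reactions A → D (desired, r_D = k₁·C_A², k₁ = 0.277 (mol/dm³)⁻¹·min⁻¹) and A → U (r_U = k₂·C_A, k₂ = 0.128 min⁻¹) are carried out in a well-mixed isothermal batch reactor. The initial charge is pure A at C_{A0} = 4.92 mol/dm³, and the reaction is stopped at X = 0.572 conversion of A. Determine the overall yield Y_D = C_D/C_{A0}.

0.502

C_A = C_{A0}(1−X) = 2.106 mol/dm³.
Along a PFR/batch, dC_U/dC_A = −r_U/(r_D+r_U) = −k₂/(k₂+k₁·C_A).
Integrating from C_{A0} to C_A: C_U = (0.128/0.277)·ln[(0.128+0.277·4.92)/(0.128+0.277·2.11)] = 0.4621·ln(1.491/0.7113) = 0.3420 mol/dm³.
Then C_D = (C_{A0}−C_A) − C_U = 2.814 − 0.3420 = 2.472 mol/dm³.
Y_D = C_D/C_{A0} = 2.472/4.92 = 0.502.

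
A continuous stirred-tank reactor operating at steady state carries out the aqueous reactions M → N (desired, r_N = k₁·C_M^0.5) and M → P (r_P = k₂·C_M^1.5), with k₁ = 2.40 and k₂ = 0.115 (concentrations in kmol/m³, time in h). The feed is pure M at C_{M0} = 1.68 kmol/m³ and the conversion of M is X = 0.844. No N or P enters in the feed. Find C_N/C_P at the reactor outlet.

79.6

Exit C_M = C_{M0}(1−X) = 1.68×0.156 = 0.2621 kmol/m³.
A CSTR operates uniformly at the exit composition, giving r_N = 1.229 and r_P = 0.01543 (each k·C_M^n at C_M = 0.2621).
Overall selectivity = C_N/C_P = r_Nτ/(r_Pτ) = r_N/r_P = 79.6.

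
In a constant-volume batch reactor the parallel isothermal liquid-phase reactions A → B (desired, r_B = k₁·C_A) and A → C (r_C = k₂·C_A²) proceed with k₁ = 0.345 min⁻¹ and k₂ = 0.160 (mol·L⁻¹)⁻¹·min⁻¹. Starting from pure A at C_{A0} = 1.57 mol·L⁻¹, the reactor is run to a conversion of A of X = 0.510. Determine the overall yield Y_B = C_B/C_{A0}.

0.332

C_A = C_{A0}(1−X) = 0.7693 mol·L⁻¹.
Along a PFR/batch, dC_B/dC_A = −r_B/(r_B+r_C) = −k₁/(k₁+k₂·C_A).
Integrating from C_{A0} to C_A: C_B = (0.345/0.160)·ln[(0.345+0.160·1.57)/(0.345+0.160·0.769)] = 2.156·ln(0.5962/0.4681) = 0.5216 mol·L⁻¹.
Y_B = C_B/C_{A0} = 0.5216/1.57 = 0.332.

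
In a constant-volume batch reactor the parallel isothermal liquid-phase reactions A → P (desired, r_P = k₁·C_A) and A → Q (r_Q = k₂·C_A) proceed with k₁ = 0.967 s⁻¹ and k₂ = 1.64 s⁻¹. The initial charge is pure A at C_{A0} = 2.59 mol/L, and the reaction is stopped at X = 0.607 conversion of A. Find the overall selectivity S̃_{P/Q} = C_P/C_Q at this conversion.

C_A = C_{A0}(1−X) = 1.018 mol/L.
Both paths are first order in A, so the instantaneous fraction to P is constant: dC_P/d(−C_A) = k₁/(k₁+k₂) = 0.3709.
C_P = 0.3709·(C_{A0}−C_A) = 0.3709×1.572 = 0.583 mol/L.
C_Q = (C_{A0}−C_A)−C_P = 0.9890 mol/L; S̃_{P/Q} = 0.5831/0.9890 = 0.590.

0.590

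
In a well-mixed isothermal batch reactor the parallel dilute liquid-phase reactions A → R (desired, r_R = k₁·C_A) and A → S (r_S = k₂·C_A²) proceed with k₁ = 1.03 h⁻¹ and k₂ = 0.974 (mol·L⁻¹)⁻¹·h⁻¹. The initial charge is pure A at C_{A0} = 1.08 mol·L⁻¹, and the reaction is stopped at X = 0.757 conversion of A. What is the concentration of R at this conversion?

0.510 mol·L⁻¹

C_A = C_{A0}(1−X) = 0.2624 mol·L⁻¹.
Along a PFR/batch, dC_R/dC_A = −r_R/(r_R+r_S) = −k₁/(k₁+k₂·C_A).
Integrating from C_{A0} to C_A: C_R = (1.03/0.974)·ln[(1.03+0.974·1.08)/(1.03+0.974·0.262)] = 1.057·ln(2.082/1.286) = 0.5098 mol·L⁻¹.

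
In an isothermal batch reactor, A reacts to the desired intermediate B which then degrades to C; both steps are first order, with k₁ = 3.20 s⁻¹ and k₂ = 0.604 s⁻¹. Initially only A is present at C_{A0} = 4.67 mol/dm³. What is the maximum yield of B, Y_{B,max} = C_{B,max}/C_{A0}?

0.678

For a first-order series the maximum intermediate yield is C_{B,max}/C_{A0} = (k₁/k₂)^[k₂/(k₂−k₁)].
= (3.20/0.604)^(0.604/(0.604−3.20)) = (5.298)^(-0.2327) = 0.6785.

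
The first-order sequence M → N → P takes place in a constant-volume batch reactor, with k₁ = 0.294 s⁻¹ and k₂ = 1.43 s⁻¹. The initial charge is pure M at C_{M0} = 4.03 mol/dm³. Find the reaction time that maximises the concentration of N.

1.39 s

The intermediate peaks when r₁ = r₂, i.e. k₁e^(−k₁t) = k₂e^(−k₂t), giving t_opt = ln(k₂/k₁)/(k₂−k₁).
= ln(1.43/0.294)/(1.43−0.294) = ln(4.864)/1.136 = 1.582/1.136 = 1.39 s.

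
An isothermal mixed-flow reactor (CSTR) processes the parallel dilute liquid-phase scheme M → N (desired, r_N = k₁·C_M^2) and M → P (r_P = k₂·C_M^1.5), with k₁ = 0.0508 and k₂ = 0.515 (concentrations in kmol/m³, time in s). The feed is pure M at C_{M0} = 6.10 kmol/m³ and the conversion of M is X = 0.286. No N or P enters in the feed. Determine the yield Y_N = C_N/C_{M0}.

Exit C_M = C_{M0}(1−X) = 6.10×0.714 = 4.355 kmol/m³.
A CSTR operates uniformly at the exit composition, giving r_N = 0.9637 and r_P = 4.681 (each k·C_M^n at C_M = 4.355).
Fraction of consumed M going to N: r_N/(r_N+r_P) = 0.1707.
C_N = 0.1707·C_{M0}·X = 0.1707×6.10×0.286 = 0.298 kmol/m³; Y_N = C_N/C_{M0} = 0.0488.

0.0488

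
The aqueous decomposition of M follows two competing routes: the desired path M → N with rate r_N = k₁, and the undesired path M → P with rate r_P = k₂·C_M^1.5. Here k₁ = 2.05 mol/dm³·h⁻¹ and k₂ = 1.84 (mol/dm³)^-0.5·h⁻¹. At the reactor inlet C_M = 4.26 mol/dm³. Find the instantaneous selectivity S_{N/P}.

S_{N/P} = r_N/r_P = (k₁)/(k₂·C_M^1.5) = (k₁/k₂)·C_M^-1.5.
= (2.05) / (1.84×4.260^1.5) = 2.050/16.18 = 0.127.
The undesired path is higher order in M, so low C_M (CSTR or dilute feed) favours N.

0.127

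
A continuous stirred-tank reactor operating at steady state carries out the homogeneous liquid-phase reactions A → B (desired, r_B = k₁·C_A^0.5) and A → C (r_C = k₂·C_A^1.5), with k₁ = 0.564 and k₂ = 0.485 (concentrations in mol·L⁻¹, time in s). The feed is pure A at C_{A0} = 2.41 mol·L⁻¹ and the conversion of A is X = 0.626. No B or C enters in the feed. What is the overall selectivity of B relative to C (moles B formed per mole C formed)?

Exit C_A = C_{A0}(1−X) = 2.41×0.374 = 0.9013 mol·L⁻¹.
A CSTR operates uniformly at the exit composition, giving r_B = 0.5355 and r_C = 0.4150 (each k·C_A^n at C_A = 0.9013).
Overall selectivity = C_B/C_C = r_Bτ/(r_Cτ) = r_B/r_C = 1.29.

1.29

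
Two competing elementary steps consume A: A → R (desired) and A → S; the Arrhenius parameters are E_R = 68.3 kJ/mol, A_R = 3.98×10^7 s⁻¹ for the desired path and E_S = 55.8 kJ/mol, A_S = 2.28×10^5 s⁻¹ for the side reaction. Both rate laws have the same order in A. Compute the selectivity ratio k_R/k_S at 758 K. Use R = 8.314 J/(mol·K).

k_R/k_S = (A_R/A_S)·exp[−(E_R−E_S)/(RT)] = (A_R/A_S)·exp[(E_S−E_R)/(RT)].
(E_S−E_R)/(RT) = (55.8−68.3)×10³/(8.314×758) = -12500/6302 = -1.983.
k_R/k_S = (3.98×10^7/2.28×10^5)·exp(-1.983) = 174.6 × 0.1376 = 24.0.

24.0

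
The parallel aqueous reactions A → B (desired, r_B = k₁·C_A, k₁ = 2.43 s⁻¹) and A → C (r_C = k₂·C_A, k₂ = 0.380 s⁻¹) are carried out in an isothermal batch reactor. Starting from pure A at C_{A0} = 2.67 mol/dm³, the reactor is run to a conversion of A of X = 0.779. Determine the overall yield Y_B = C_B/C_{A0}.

C_A = C_{A0}(1−X) = 0.5901 mol/dm³.
Both paths are first order in A, so the instantaneous fraction to B is constant: dC_B/d(−C_A) = k₁/(k₁+k₂) = 0.8648.
C_B = 0.8648·(C_{A0}−C_A) = 0.8648×2.080 = 1.80 mol/dm³.
Y_B = C_B/C_{A0} = 1.799/2.67 = 0.674.

0.674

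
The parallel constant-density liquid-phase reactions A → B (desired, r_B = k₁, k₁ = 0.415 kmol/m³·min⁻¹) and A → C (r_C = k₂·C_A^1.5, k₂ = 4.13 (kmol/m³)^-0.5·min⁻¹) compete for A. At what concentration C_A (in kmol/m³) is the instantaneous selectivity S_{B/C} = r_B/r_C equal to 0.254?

0.539 kmol/m³

S_{B/C} = (k₁/k₂)·C_A^-1.5 ⇒ C_A = (S·k₂/k₁)^(1/(-1.5)).
= (0.254×4.13/0.415)^(-0.6667) = (2.528)^(-0.6667) = 0.539 kmol/m³.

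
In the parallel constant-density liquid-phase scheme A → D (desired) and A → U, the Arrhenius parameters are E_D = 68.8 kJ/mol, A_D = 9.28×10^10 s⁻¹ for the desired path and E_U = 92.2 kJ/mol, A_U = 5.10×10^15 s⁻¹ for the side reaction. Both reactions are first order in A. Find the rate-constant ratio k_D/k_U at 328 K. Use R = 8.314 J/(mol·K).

0.0970

With equal orders, S_{D/U} = k_D/k_U = (A_D/A_U)·exp[(E_U−E_D)/(RT)].
(E_U−E_D)/(RT) = (92.2−68.8)×10³/(8.314×328) = 23400/2727 = 8.581.
k_D/k_U = (9.28×10^10/5.10×10^15)·exp(8.581) = 1.820×10^-5 × 5329 = 0.0970.
Since E_D < E_U, lowering the temperature improves selectivity toward D.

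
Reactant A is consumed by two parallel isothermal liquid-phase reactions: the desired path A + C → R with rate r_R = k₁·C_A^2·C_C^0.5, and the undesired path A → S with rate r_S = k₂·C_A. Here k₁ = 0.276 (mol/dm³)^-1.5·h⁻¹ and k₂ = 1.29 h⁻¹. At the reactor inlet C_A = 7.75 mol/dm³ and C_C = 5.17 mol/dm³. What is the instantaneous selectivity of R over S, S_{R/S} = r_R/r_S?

3.77

S_{R/S} = r_R/r_S = (k₁·C_A^2·C_C^0.5)/(k₂·C_A) = (k₁/k₂)·C_A·C_C^0.5.
= (0.276×7.750^2×5.170^0.5) / (1.29×7.750) = 37.69/9.998 = 3.77.
Since the desired path is higher order in A, keeping C_A high (PFR or concentrated feed) favours R.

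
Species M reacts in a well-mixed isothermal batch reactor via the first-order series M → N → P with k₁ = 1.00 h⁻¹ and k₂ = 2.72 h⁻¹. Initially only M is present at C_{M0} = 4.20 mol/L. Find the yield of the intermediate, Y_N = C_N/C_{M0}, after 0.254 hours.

Solving the coupled first-order balances gives C_N(t) = [k₁/(k₂−k₁)]·C_{M0}·(e^(−k₁t) − e^(−k₂t)).
e^(−k₁t) = e^(−1.00×0.254) = e^(−0.2540) = 0.7757; e^(−k₂t) = e^(−0.6909) = 0.5011.
C_N = 1.00×4.20/(2.72−1.00) × (0.7757−0.5011) = 2.442×0.2746 = 0.6704 mol/L.
Y_N = C_N/C_{M0} = 0.6704/4.20 = 0.160.

0.160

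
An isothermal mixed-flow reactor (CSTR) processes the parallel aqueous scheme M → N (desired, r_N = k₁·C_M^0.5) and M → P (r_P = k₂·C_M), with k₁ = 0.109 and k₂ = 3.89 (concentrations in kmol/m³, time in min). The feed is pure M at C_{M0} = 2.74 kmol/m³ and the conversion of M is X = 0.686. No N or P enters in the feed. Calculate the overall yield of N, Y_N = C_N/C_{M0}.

0.0201

Exit C_M = C_{M0}(1−X) = 2.74×0.314 = 0.8604 kmol/m³.
A CSTR operates uniformly at the exit composition, giving r_N = 0.1011 and r_P = 3.347 (each k·C_M^n at C_M = 0.8604).
Fraction of consumed M going to N: r_N/(r_N+r_P) = 0.02932.
C_N = 0.02932·C_{M0}·X = 0.02932×2.74×0.686 = 0.0551 kmol/m³; Y_N = C_N/C_{M0} = 0.0201.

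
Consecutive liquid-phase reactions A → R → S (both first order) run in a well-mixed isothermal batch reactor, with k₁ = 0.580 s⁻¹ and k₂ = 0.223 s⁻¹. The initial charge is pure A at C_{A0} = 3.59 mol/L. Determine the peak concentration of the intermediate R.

1.98 mol/L

At the optimum, C_{R,max}/C_{A0} = (k₁/k₂)^[k₂/(k₂−k₁)].
= (0.580/0.223)^(0.223/(0.223−0.580)) = (2.601)^(-0.6246) = 0.5504.
C_{R,max} = 0.5504×3.59 = 1.98 mol/L.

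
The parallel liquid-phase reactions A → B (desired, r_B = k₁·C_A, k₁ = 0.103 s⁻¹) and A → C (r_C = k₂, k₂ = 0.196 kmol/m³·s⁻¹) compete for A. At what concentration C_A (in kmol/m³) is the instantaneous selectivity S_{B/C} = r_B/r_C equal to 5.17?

9.84 kmol/m³

S_{B/C} = (k₁/k₂)·C_A ⇒ C_A = S·k₂/k₁.
= 5.17×0.196/0.103 = 9.84 kmol/m³.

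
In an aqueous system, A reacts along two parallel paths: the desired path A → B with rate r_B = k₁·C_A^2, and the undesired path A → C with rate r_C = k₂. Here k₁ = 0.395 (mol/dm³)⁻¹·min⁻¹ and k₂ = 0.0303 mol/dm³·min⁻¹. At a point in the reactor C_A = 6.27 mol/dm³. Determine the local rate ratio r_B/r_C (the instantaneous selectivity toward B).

S_{B/C} = r_B/r_C = (k₁·C_A^2)/(k₂) = (k₁/k₂)·C_A^2.
= (0.395×6.270^2) / (0.0303) = 15.53/0.03030 = 512.
Since the desired path is higher order in A, keeping C_A high (PFR or concentrated feed) favours B.

512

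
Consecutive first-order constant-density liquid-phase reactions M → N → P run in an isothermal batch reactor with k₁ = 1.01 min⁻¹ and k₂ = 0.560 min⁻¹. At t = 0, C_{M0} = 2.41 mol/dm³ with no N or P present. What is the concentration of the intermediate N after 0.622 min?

Solving the coupled first-order balances gives C_N(t) = [k₁/(k₂−k₁)]·C_{M0}·(e^(−k₁t) − e^(−k₂t)).
e^(−k₁t) = e^(−1.01×0.622) = e^(−0.6282) = 0.5335; e^(−k₂t) = e^(−0.3483) = 0.7059.
C_N = 1.01×2.41/(0.560−1.01) × (0.5335−0.7059) = (-5.409)×(-0.1723) = 0.9322 mol/dm³.

0.932 mol/dm³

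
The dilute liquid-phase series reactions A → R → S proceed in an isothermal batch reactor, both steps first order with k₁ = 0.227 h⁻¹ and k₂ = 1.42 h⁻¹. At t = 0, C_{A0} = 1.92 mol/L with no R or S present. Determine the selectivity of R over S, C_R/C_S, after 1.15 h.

Solving the coupled first-order balances gives C_R(t) = [k₁/(k₂−k₁)]·C_{A0}·(e^(−k₁t) − e^(−k₂t)).
e^(−k₁t) = e^(−0.227×1.15) = e^(−0.2611) = 0.7702; e^(−k₂t) = e^(−1.633) = 0.1953.
C_R = 0.227×1.92/(1.42−0.227) × (0.7702−0.1953) = 0.3653×0.5749 = 0.2100 mol/L.
C_A = C_{A0}e^(−k₁t) = 1.479 mol/L, so C_S = C_{A0}−C_A−C_R = 0.2311 mol/L; C_R/C_S = 0.909.

0.909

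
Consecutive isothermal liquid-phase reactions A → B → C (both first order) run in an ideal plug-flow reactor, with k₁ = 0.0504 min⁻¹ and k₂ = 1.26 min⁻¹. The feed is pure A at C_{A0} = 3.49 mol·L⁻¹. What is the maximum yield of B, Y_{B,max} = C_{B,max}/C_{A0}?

For a first-order series the maximum intermediate yield is C_{B,max}/C_{A0} = (k₁/k₂)^[k₂/(k₂−k₁)].
= (0.0504/1.26)^(1.26/(1.26−0.0504)) = (0.04000)^(1.042) = 0.03498.

0.0350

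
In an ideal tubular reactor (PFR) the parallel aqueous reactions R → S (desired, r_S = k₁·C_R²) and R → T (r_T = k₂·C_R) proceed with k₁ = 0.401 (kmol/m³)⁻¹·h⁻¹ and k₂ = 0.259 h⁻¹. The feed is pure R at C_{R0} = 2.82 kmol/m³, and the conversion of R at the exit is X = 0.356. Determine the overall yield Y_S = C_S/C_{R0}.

C_R = C_{R0}(1−X) = 1.816 kmol/m³.
Along a PFR/batch, dC_T/dC_R = −r_T/(r_S+r_T) = −k₂/(k₂+k₁·C_R).
Integrating from C_{R0} to C_R: C_T = (0.259/0.401)·ln[(0.259+0.401·2.82)/(0.259+0.401·1.82)] = 0.6459·ln(1.390/0.9872) = 0.2209 kmol/m³.
Then C_S = (C_{R0}−C_R) − C_T = 1.004 − 0.2209 = 0.7830 kmol/m³.
Y_S = C_S/C_{R0} = 0.7830/2.82 = 0.278.

0.278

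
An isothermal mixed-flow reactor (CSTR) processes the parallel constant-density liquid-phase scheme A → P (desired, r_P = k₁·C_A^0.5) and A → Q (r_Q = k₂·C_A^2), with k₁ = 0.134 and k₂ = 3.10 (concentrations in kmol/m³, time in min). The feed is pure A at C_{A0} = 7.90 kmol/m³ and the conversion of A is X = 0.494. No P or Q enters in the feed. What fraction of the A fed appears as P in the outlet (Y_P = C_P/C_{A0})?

0.00266

Exit C_A = C_{A0}(1−X) = 7.90×0.506 = 3.997 kmol/m³.
A CSTR operates uniformly at the exit composition, giving r_P = 0.2679 and r_Q = 49.54 (each k·C_A^n at C_A = 3.997).
Fraction of consumed A going to P: r_P/(r_P+r_Q) = 0.005379.
C_P = 0.005379·C_{A0}·X = 0.005379×7.90×0.494 = 0.0210 kmol/m³; Y_P = C_P/C_{A0} = 0.00266.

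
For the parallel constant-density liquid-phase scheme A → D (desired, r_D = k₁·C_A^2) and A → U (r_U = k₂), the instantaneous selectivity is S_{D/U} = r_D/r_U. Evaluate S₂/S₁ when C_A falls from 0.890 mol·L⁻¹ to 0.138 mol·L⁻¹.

S_{D/U} = (k₁/k₂)·C_A^2, so S₂/S₁ = (C_{A,2}/C_{A,1})^2.
= (0.138/0.890)^2 = (0.1551)^2 = 0.0240.
Selectivity toward D falls as C_A falls — high-concentration operation is favoured.

0.0240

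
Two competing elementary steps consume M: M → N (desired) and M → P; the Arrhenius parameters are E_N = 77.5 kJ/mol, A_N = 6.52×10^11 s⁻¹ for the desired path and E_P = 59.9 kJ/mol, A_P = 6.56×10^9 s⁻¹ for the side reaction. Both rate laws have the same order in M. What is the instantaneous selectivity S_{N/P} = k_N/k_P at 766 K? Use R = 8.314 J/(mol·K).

6.27

k_N/k_P = (A_N/A_P)·exp[−(E_N−E_P)/(RT)] = (A_N/A_P)·exp[(E_P−E_N)/(RT)].
(E_P−E_N)/(RT) = (59.9−77.5)×10³/(8.314×766) = -17600/6369 = -2.764.
k_N/k_P = (6.52×10^11/6.56×10^9)·exp(-2.764) = 99.39 × 0.06306 = 6.27.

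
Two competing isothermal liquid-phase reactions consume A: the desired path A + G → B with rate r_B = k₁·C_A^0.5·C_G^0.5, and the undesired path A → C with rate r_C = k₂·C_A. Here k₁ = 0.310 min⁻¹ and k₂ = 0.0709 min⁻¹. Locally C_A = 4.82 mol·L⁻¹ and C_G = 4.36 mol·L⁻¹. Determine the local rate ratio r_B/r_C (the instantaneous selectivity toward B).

S_{B/C} = r_B/r_C = (k₁·C_A^0.5·C_G^0.5)/(k₂·C_A) = (k₁/k₂)·C_A^-0.5·C_G^0.5.
= (0.310×4.820^0.5×4.360^0.5) / (0.0709×4.820) = 1.421/0.3417 = 4.16.
The undesired path is higher order in A, so low C_A (CSTR or dilute feed) favours B.

4.16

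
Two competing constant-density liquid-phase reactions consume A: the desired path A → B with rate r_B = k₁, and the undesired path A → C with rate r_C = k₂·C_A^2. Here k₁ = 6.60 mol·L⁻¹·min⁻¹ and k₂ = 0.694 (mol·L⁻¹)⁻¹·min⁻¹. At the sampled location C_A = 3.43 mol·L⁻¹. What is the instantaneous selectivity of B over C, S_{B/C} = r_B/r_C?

0.808

S_{B/C} = r_B/r_C = (k₁)/(k₂·C_A^2) = (k₁/k₂)·C_A^-2.
= (6.60) / (0.694×3.430^2) = 6.600/8.165 = 0.808.
The undesired path is higher order in A, so low C_A (CSTR or dilute feed) favours B.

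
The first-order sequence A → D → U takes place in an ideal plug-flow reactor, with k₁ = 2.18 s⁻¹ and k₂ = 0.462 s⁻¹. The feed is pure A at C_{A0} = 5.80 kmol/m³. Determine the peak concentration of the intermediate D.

3.82 kmol/m³

For a first-order series the maximum intermediate yield is C_{D,max}/C_{A0} = (k₁/k₂)^[k₂/(k₂−k₁)].
= (2.18/0.462)^(0.462/(0.462−2.18)) = (4.719)^(-0.2689) = 0.6589.
C_{D,max} = 0.6589×5.80 = 3.82 kmol/m³.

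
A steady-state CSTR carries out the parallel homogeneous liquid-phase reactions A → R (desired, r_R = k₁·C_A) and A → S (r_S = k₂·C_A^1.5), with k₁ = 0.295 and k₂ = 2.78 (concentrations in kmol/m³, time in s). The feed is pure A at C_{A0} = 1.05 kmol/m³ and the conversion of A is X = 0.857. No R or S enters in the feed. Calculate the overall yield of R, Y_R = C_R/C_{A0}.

Exit C_A = C_{A0}(1−X) = 1.05×0.143 = 0.1502 kmol/m³.
In a CSTR the entire volume is at exit conditions, so r_R = 0.295×0.1502 = 0.04429 and r_S = 2.78×0.1502^1.5 = 0.1617.
Fraction of consumed A going to R: r_R/(r_R+r_S) = 0.2150.
C_R = 0.2150·C_{A0}·X = 0.2150×1.05×0.857 = 0.193 kmol/m³; Y_R = C_R/C_{A0} = 0.184.

0.184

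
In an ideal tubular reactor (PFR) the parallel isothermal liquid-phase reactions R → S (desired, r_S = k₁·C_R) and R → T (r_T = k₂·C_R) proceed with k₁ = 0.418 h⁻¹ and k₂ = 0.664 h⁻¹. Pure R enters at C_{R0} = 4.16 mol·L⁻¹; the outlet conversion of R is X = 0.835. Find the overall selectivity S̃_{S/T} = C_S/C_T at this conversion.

0.630

C_R = C_{R0}(1−X) = 0.6864 mol·L⁻¹.
Both paths are first order in R, so the instantaneous fraction to S is constant: dC_S/d(−C_R) = k₁/(k₁+k₂) = 0.3863.
C_S = 0.3863·(C_{R0}−C_R) = 0.3863×3.474 = 1.34 mol·L⁻¹.
C_T = (C_{R0}−C_R)−C_S = 2.132 mol·L⁻¹; S̃_{S/T} = 1.342/2.132 = 0.630.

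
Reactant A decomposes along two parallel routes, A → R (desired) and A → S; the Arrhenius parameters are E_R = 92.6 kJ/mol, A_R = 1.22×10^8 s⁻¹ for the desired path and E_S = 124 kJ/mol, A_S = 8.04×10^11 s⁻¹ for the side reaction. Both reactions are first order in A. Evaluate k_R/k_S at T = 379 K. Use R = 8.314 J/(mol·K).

Since both paths have the same order in A, the concentration cancels and S_{R/S} = k_R/k_S = (A_R/A_S)·exp[(E_S−E_R)/(RT)].
(E_S−E_R)/(RT) = (124−92.6)×10³/(8.314×379) = 31400/3151 = 9.965.
k_R/k_S = (1.22×10^8/8.04×10^11)·exp(9.965) = 1.517×10^-4 × 21270 = 3.23.

3.23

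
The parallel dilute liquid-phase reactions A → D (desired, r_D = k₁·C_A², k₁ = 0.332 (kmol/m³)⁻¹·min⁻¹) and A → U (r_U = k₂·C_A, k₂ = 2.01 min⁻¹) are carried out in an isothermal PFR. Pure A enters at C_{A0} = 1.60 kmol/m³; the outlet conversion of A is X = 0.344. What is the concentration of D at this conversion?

0.0986 kmol/m³

C_A = C_{A0}(1−X) = 1.050 kmol/m³.
Along a PFR/batch, dC_U/dC_A = −r_U/(r_D+r_U) = −k₂/(k₂+k₁·C_A).
Integrating from C_{A0} to C_A: C_U = (2.01/0.332)·ln[(2.01+0.332·1.60)/(2.01+0.332·1.05)] = 6.054·ln(2.541/2.358) = 0.4518 kmol/m³.
Then C_D = (C_{A0}−C_A) − C_U = 0.5504 − 0.4518 = 0.09861 kmol/m³.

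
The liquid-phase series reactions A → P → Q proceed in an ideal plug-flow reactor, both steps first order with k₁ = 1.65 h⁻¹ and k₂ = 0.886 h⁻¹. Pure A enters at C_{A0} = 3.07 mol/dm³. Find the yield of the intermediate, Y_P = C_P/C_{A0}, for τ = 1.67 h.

For first-order series with pure A initially, C_P(τ) = k₁C_{A0}/(k₂−k₁)·(e^(−k₁τ) − e^(−k₂τ)).
e^(−k₁τ) = e^(−1.65×1.67) = e^(−2.755) = 0.06358; e^(−k₂τ) = e^(−1.480) = 0.2277.
C_P = 1.65×3.07/(0.886−1.65) × (0.06358−0.2277) = (-6.630)×(-0.1641) = 1.088 mol/dm³.
Y_P = C_P/C_{A0} = 1.088/3.07 = 0.355.

0.355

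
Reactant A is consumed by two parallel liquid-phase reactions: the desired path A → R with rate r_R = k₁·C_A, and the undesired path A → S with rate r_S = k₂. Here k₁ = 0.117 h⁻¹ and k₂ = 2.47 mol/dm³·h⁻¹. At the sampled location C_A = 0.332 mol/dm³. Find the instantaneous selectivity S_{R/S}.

S_{R/S} = r_R/r_S = (k₁·C_A)/(k₂) = (k₁/k₂)·C_A.
= (0.117×0.3320) / (2.47) = 0.03884/2.470 = 0.0157.

0.0157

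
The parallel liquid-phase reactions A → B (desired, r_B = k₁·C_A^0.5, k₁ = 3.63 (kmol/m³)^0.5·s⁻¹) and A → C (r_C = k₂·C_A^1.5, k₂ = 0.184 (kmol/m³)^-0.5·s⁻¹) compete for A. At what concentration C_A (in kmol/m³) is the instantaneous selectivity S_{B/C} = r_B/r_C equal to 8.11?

2.43 kmol/m³

S_{B/C} = (k₁/k₂)·C_A⁻¹ ⇒ C_A = (S·k₂/k₁)^(-1).
= (8.11×0.184/3.63)^(-1) = (0.4111)^(-1) = 2.43 kmol/m³.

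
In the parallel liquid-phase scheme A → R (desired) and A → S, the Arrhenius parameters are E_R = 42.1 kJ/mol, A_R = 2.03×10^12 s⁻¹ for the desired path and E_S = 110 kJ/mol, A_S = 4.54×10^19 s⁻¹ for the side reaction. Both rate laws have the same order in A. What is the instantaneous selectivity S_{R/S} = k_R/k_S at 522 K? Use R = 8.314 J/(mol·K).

0.279

Since both paths have the same order in A, the concentration cancels and S_{R/S} = k_R/k_S = (A_R/A_S)·exp[(E_S−E_R)/(RT)].
(E_S−E_R)/(RT) = (110−42.1)×10³/(8.314×522) = 67900/4340 = 15.65.
k_R/k_S = (2.03×10^12/4.54×10^19)·exp(15.65) = 4.471×10^-8 × 6.234×10^6 = 0.279.
Since E_R < E_S, lowering the temperature improves selectivity toward R.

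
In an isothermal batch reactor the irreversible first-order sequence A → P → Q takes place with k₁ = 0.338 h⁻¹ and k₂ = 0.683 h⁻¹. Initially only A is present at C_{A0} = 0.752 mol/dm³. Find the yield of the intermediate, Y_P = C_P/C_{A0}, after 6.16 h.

The intermediate concentration in a first-order A→B→C sequence is C_P = k₁C_{A0}(e^(−k₁t) − e^(−k₂t))/(k₂−k₁).
e^(−k₁t) = e^(−0.338×6.16) = e^(−2.082) = 0.1247; e^(−k₂t) = e^(−4.207) = 0.01489.
C_P = 0.338×0.752/(0.683−0.338) × (0.1247−0.01489) = 0.7367×0.1098 = 0.08088 mol/dm³.
Y_P = C_P/C_{A0} = 0.08088/0.752 = 0.108.

0.108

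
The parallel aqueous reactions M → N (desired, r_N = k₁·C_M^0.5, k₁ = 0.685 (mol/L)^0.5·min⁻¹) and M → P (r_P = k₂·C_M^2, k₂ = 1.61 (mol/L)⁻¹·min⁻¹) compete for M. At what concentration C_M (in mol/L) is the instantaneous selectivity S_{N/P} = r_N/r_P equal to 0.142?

S_{N/P} = (k₁/k₂)·C_M^-1.5 ⇒ C_M = (S·k₂/k₁)^(1/(-1.5)).
= (0.142×1.61/0.685)^(-0.6667) = (0.3338)^(-0.6667) = 2.08 mol/L.

2.08 mol/L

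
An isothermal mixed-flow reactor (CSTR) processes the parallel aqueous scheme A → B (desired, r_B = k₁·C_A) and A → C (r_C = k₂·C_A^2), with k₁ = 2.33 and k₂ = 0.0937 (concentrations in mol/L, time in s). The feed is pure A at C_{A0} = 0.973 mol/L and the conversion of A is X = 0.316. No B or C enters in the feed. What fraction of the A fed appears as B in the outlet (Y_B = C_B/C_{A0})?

0.308

Exit C_A = C_{A0}(1−X) = 0.973×0.684 = 0.6655 mol/L.
Rates in a CSTR are evaluated at the outlet concentration: r_B = 2.33×0.6655 = 1.551, r_C = 0.0937×0.6655^2 = 0.04150.
Fraction of consumed A going to B: r_B/(r_B+r_C) = 0.9739.
C_B = 0.9739·C_{A0}·X = 0.9739×0.973×0.316 = 0.299 mol/L; Y_B = C_B/C_{A0} = 0.308.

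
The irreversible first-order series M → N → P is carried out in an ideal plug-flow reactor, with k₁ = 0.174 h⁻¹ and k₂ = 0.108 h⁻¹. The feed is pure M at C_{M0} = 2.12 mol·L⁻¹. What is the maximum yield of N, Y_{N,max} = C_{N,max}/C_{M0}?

0.458

Evaluating C_N at τ_opt = ln(k₂/k₁)/(k₂−k₁) gives C_{N,max}/C_{M0} = (k₁/k₂)^[k₂/(k₂−k₁)].
= (0.174/0.108)^(0.108/(0.108−0.174)) = (1.611)^(-1.636) = 0.4582.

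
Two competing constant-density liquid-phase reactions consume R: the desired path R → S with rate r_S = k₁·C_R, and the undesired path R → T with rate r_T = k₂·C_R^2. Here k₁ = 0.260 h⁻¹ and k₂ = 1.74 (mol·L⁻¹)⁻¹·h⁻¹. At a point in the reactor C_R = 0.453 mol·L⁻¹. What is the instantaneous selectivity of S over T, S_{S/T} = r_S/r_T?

S_{S/T} = r_S/r_T = (k₁·C_R)/(k₂·C_R^2) = (k₁/k₂)·C_R⁻¹.
= (0.260×0.4530) / (1.74×0.4530^2) = 0.1178/0.3571 = 0.330.
The undesired path is higher order in R, so low C_R (CSTR or dilute feed) favours S.

0.330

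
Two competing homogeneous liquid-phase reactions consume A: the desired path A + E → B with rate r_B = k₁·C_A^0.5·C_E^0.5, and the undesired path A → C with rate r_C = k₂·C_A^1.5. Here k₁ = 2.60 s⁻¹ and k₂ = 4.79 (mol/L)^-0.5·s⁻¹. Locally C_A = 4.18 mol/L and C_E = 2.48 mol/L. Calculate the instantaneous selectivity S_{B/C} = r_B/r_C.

S_{B/C} = r_B/r_C = (k₁·C_A^0.5·C_E^0.5)/(k₂·C_A^1.5) = (k₁/k₂)·C_A⁻¹·C_E^0.5.
= (2.60×4.180^0.5×2.480^0.5) / (4.79×4.180^1.5) = 8.371/40.94 = 0.204.

0.204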